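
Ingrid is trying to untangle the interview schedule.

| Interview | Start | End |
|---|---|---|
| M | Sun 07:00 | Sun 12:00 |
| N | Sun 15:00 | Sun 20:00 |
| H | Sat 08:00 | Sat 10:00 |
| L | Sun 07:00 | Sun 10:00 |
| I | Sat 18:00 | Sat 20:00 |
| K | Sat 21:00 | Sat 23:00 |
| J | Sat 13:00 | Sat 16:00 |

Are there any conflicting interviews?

Check each pair: they overlap iff neither finishes before the other starts.
Sorted by start: H, J, I, K, L, M, N.
J starts after H ends; H is clear from here.
I starts after J ends; J is clear from here.
K starts after I ends; I is clear from here.
L starts after K ends; K is clear from here.
M starts before L ends → L and M overlap.
That's a conflict, so the schedule is not conflict-free.

Yes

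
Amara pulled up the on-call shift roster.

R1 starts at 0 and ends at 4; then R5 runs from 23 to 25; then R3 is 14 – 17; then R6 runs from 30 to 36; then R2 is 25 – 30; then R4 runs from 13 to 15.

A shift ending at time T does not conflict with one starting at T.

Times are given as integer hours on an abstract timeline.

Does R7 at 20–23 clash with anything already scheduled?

R1: ends 4 at or before R7 starts 20 → clear.
R4: ends 15 at or before R7 starts 20 → clear.
R3: ends 17 at or before R7 starts 20 → clear.
R5: starts 23 at or after R7 ends 23 → clear.
R2: starts 25 at or after R7 ends 23 → clear.
R6: starts 30 at or after R7 ends 23 → clear.

No — it doesn't clash with anything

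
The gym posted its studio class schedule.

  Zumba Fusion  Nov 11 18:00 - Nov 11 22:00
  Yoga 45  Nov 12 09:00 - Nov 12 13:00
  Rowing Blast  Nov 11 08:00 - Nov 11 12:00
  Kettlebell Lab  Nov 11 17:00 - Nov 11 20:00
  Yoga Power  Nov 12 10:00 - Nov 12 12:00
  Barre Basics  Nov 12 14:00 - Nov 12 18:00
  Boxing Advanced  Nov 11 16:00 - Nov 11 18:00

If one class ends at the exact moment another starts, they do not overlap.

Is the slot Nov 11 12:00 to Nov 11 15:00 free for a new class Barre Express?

Rowing Blast: ends Nov 11 12:00 at or before Barre Express starts Nov 11 12:00 → clear.
Boxing Advanced: starts Nov 11 16:00 at or after Barre Express ends Nov 11 15:00 → clear.
Kettlebell Lab: starts Nov 11 17:00 at or after Barre Express ends Nov 11 15:00 → clear.
Zumba Fusion: starts Nov 11 18:00 at or after Barre Express ends Nov 11 15:00 → clear.
Yoga 45: starts Nov 12 09:00 at or after Barre Express ends Nov 11 15:00 → clear.
Yoga Power: starts Nov 12 10:00 at or after Barre Express ends Nov 11 15:00 → clear.
Barre Basics: starts Nov 12 14:00 at or after Barre Express ends Nov 11 15:00 → clear.

Yes — the slot is free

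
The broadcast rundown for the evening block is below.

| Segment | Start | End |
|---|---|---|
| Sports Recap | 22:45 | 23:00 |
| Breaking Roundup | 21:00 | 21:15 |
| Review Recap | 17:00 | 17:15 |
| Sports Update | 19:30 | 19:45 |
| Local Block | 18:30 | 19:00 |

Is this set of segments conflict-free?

Yes

Sorted by start: Review Recap, Local Block, Sports Update, Breaking Roundup, Sports Recap.
Local Block starts after Review Recap ends, so nothing later overlaps Review Recap either.
Sports Update starts after Local Block ends, so nothing later overlaps Local Block either.
Breaking Roundup starts after Sports Update ends, so nothing later overlaps Sports Update either.
Sports Recap starts after Breaking Roundup ends.
Every pair is clear; the schedule has no overlaps.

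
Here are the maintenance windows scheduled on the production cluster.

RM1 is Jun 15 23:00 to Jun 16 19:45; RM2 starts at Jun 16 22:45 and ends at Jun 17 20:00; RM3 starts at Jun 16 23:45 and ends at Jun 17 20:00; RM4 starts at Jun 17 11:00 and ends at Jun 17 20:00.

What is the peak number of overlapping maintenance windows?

3

Sweep the timeline, counting +1 at each start and −1 at each end (ends before starts at a tie):
Jun 15 23:00 start RM1 → 1
Jun 16 19:45 end RM1 → 0
Jun 16 22:45 start RM2 → 1
Jun 16 23:45 start RM3 → 2
Jun 17 11:00 start RM4 → 3
Jun 17 20:00 end RM2 → 2
Jun 17 20:00 end RM3 → 1
Jun 17 20:00 end RM4 → 0
Peak is 3, at Jun 17 11:00 (RM2, RM3, RM4).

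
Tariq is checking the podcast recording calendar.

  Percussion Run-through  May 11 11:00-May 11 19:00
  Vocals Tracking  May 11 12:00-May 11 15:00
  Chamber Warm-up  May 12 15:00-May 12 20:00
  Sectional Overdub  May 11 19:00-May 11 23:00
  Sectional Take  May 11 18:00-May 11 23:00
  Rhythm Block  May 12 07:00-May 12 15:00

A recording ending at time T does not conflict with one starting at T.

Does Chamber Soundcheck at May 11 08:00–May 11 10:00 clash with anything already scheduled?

No — it doesn't clash with anything

Percussion Run-through: starts May 11 11:00 at or after Chamber Soundcheck ends May 11 10:00 → clear.
Vocals Tracking: starts May 11 12:00 at or after Chamber Soundcheck ends May 11 10:00 → clear.
Sectional Take: starts May 11 18:00 at or after Chamber Soundcheck ends May 11 10:00 → clear.
Sectional Overdub: starts May 11 19:00 at or after Chamber Soundcheck ends May 11 10:00 → clear.
Rhythm Block: starts May 12 07:00 at or after Chamber Soundcheck ends May 11 10:00 → clear.
Chamber Warm-up: starts May 12 15:00 at or after Chamber Soundcheck ends May 11 10:00 → clear.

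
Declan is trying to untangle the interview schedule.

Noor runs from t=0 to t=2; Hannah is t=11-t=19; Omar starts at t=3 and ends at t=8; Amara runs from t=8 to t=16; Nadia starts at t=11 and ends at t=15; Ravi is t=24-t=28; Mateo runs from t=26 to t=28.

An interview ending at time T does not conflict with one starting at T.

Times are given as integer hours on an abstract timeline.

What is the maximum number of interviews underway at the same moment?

Sort all start/end points and keep a running count:
t=0 start Noor → 1
t=2 end Noor → 0
t=3 start Omar → 1
t=8 end Omar → 0
t=8 start Amara → 1
t=11 start Hannah → 2
t=11 start Nadia → 3
t=15 end Nadia → 2
t=16 end Amara → 1
t=19 end Hannah → 0
t=24 start Ravi → 1
t=26 start Mateo → 2
t=28 end Mateo → 1
t=28 end Ravi → 0
Peak is 3, at t=11 (Amara, Hannah, Nadia).

3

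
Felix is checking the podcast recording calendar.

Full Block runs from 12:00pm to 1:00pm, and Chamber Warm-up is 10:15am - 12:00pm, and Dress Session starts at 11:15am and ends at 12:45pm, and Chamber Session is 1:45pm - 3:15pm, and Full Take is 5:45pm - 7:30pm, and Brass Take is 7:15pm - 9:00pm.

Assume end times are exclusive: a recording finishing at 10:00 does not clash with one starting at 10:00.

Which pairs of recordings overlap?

Sorted by start: Chamber Warm-up, Dress Session, Full Block, Chamber Session, Full Take, Brass Take.
Dress Session starts before Chamber Warm-up ends → Chamber Warm-up and Dress Session overlap.
Full Block starts exactly when Chamber Warm-up ends (back-to-back, no overlap); Chamber Warm-up is clear from here.
Full Block starts before Dress Session ends → Dress Session and Full Block overlap.
Chamber Session starts after Dress Session ends; Dress Session is clear from here.
Chamber Session starts after Full Block ends; Full Block is clear from here.
Full Take starts after Chamber Session ends; Chamber Session is clear from here.
Brass Take starts before Full Take ends → Full Take and Brass Take overlap.

Brass Take & Full Take, Chamber Warm-up & Dress Session, Dress Session & Full Block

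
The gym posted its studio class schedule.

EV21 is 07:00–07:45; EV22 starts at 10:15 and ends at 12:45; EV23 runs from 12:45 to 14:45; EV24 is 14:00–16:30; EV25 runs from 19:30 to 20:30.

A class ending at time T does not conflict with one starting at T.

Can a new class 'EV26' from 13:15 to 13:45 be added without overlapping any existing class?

EV21: ends 07:45 at or before EV26 starts 13:15 → clear.
EV22: ends 12:45 at or before EV26 starts 13:15 → clear.
EV23: starts 12:45 before EV26 ends 13:45, and ends 14:45 after EV26 starts 13:15 → overlap.
EV24: starts 14:00 at or after EV26 ends 13:45 → clear.
EV25: starts 19:30 at or after EV26 ends 13:45 → clear.
EV26 overlaps EV23.

No — it overlaps EV23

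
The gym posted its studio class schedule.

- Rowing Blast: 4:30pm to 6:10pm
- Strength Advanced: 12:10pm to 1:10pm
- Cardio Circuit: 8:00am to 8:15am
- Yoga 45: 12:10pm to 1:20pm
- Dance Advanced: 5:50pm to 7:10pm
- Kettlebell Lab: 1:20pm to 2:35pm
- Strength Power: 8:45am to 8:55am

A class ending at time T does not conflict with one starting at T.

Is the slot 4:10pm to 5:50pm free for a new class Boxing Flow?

No — it overlaps Rowing Blast

Cardio Circuit: ends 8:15am at or before Boxing Flow starts 4:10pm → clear.
Strength Power: ends 8:55am at or before Boxing Flow starts 4:10pm → clear.
Strength Advanced: ends 1:10pm at or before Boxing Flow starts 4:10pm → clear.
Yoga 45: ends 1:20pm at or before Boxing Flow starts 4:10pm → clear.
Kettlebell Lab: ends 2:35pm at or before Boxing Flow starts 4:10pm → clear.
Rowing Blast: starts 4:30pm before Boxing Flow ends 5:50pm, and ends 6:10pm after Boxing Flow starts 4:10pm → overlap.
Dance Advanced: starts 5:50pm at or after Boxing Flow ends 5:50pm → clear.
Boxing Flow overlaps Rowing Blast.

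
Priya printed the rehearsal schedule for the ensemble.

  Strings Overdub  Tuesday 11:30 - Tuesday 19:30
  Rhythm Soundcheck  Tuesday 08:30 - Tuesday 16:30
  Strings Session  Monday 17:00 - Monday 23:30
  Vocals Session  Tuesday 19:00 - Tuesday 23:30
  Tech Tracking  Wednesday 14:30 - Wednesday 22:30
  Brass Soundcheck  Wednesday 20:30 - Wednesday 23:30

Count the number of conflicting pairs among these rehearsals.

3

Sorted by start: Strings Session, Rhythm Soundcheck, Strings Overdub, Vocals Session, Tech Tracking, Brass Soundcheck.
Rhythm Soundcheck starts after Strings Session ends — done with Strings Session.
Strings Overdub starts before Rhythm Soundcheck ends → Rhythm Soundcheck and Strings Overdub overlap.
Vocals Session starts after Rhythm Soundcheck ends — done with Rhythm Soundcheck.
Vocals Session starts before Strings Overdub ends → Strings Overdub and Vocals Session overlap.
Tech Tracking starts after Strings Overdub ends — done with Strings Overdub.
Tech Tracking starts after Vocals Session ends — done with Vocals Session.
Brass Soundcheck starts before Tech Tracking ends → Tech Tracking and Brass Soundcheck overlap.
Overlapping pairs: Brass Soundcheck & Tech Tracking, Rhythm Soundcheck & Strings Overdub, Strings Overdub & Vocals Session — 3 in total.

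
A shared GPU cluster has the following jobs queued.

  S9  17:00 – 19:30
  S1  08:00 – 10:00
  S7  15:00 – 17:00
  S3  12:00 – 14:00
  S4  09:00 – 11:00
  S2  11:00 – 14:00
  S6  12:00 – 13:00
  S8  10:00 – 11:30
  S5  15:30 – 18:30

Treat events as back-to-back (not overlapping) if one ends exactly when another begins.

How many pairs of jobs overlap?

8

Sorted by start: S1, S4, S8, S2, S3, S6, S7, S5, S9.
S4 starts before S1 ends → S1 and S4 overlap.
S8 starts exactly when S1 ends (back-to-back, no overlap) — done with S1.
S8 starts before S4 ends → S4 and S8 overlap.
S2 starts exactly when S4 ends (back-to-back, no overlap) — done with S4.
S2 starts before S8 ends → S8 and S2 overlap.
S3 starts after S8 ends — done with S8.
S3 starts before S2 ends → S2 and S3 overlap.
S6 starts before S2 ends → S2 and S6 overlap.
S7 starts after S2 ends — done with S2.
S6 starts before S3 ends → S3 and S6 overlap.
S7 starts after S3 ends — done with S3.
S7 starts after S6 ends — done with S6.
S5 starts before S7 ends → S7 and S5 overlap.
S9 starts exactly when S7 ends (back-to-back, no overlap).
S9 starts before S5 ends → S5 and S9 overlap.
Overlapping pairs: S1 & S4, S2 & S3, S2 & S6, S2 & S8, S3 & S6, S4 & S8, S5 & S7, S5 & S9 — 8 in total.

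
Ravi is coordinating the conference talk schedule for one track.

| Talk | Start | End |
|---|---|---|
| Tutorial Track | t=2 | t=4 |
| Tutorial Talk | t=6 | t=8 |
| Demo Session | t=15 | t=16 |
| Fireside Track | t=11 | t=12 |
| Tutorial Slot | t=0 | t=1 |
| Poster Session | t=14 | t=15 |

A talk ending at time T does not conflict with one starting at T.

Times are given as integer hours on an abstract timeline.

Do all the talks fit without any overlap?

Sorted by start: Tutorial Slot, Tutorial Track, Tutorial Talk, Fireside Track, Poster Session, Demo Session.
Tutorial Track starts after Tutorial Slot ends; Tutorial Slot is clear from here.
Tutorial Talk starts after Tutorial Track ends; Tutorial Track is clear from here.
Fireside Track starts after Tutorial Talk ends; Tutorial Talk is clear from here.
Poster Session starts after Fireside Track ends; Fireside Track is clear from here.
Demo Session starts exactly when Poster Session ends (back-to-back, no overlap).
Every pair is clear; the schedule has no overlaps.

Yes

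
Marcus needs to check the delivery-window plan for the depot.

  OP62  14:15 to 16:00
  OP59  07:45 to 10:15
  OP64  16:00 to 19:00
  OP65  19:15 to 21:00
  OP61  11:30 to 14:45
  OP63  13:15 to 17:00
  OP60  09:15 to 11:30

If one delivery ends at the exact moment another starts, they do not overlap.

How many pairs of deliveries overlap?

5

Sorted by start: OP59, OP60, OP61, OP63, OP62, OP64, OP65.
OP60 starts before OP59 ends → OP59 and OP60 overlap.
OP61 starts after OP59 ends, so OP59 has no further overlaps.
OP61 starts exactly when OP60 ends (back-to-back, no overlap), so OP60 has no further overlaps.
OP63 starts before OP61 ends → OP61 and OP63 overlap.
OP62 starts before OP61 ends → OP61 and OP62 overlap.
OP64 starts after OP61 ends, so OP61 has no further overlaps.
OP62 starts before OP63 ends → OP63 and OP62 overlap.
OP64 starts before OP63 ends → OP63 and OP64 overlap.
OP65 starts after OP63 ends.
OP64 starts exactly when OP62 ends (back-to-back, no overlap), so OP62 has no further overlaps.
OP65 starts after OP64 ends.
Overlapping pairs: OP59 & OP60, OP61 & OP62, OP61 & OP63, OP62 & OP63, OP63 & OP64 — 5 in total.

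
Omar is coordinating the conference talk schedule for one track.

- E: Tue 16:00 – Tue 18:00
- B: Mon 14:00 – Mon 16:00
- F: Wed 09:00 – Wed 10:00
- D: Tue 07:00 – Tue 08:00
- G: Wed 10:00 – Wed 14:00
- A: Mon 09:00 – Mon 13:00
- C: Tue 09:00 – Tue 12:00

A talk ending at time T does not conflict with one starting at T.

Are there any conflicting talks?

Sorted by start: A, B, D, C, E, F, G.
B starts after A ends; A is clear from here.
D starts after B ends; B is clear from here.
C starts after D ends; D is clear from here.
E starts after C ends; C is clear from here.
F starts after E ends; E is clear from here.
G starts exactly when F ends (back-to-back, no overlap).
Every pair is clear; the schedule has no overlaps.

No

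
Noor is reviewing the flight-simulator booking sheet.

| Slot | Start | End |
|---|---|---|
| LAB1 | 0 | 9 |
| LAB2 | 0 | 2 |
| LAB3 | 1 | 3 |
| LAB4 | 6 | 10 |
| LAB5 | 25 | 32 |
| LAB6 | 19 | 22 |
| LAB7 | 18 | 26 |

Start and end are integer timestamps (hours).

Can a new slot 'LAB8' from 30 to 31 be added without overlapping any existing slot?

LAB1: ends 9 at or before LAB8 starts 30 → clear.
LAB2: ends 2 at or before LAB8 starts 30 → clear.
LAB3: ends 3 at or before LAB8 starts 30 → clear.
LAB4: ends 10 at or before LAB8 starts 30 → clear.
LAB7: ends 26 at or before LAB8 starts 30 → clear.
LAB6: ends 22 at or before LAB8 starts 30 → clear.
LAB5: starts 25 before LAB8 ends 31, and ends 32 after LAB8 starts 30 → overlap.
LAB8 overlaps LAB5.

No — it overlaps LAB5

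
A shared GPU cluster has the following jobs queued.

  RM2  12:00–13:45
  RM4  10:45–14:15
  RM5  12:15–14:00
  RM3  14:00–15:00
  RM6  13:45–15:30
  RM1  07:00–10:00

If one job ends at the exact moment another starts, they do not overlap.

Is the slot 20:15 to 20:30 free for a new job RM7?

RM1: ends 10:00 at or before RM7 starts 20:15 → clear.
RM4: ends 14:15 at or before RM7 starts 20:15 → clear.
RM2: ends 13:45 at or before RM7 starts 20:15 → clear.
RM5: ends 14:00 at or before RM7 starts 20:15 → clear.
RM6: ends 15:30 at or before RM7 starts 20:15 → clear.
RM3: ends 15:00 at or before RM7 starts 20:15 → clear.

Yes — the slot is free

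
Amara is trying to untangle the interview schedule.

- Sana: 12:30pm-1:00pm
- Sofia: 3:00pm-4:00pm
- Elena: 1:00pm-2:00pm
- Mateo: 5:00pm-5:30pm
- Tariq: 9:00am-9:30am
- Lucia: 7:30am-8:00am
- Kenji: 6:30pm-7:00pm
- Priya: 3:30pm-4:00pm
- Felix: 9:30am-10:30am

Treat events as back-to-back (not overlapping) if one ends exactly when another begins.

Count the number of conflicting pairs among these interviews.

1

Sorted by start: Lucia, Tariq, Felix, Sana, Elena, Sofia, Priya, Mateo, Kenji.
Tariq starts after Lucia ends, so Lucia has no further overlaps.
Felix starts exactly when Tariq ends (back-to-back, no overlap), so Tariq has no further overlaps.
Sana starts after Felix ends, so Felix has no further overlaps.
Elena starts exactly when Sana ends (back-to-back, no overlap), so Sana has no further overlaps.
Sofia starts after Elena ends, so Elena has no further overlaps.
Priya starts before Sofia ends → Sofia and Priya overlap.
Mateo starts after Sofia ends, so Sofia has no further overlaps.
Mateo starts after Priya ends, so Priya has no further overlaps.
Kenji starts after Mateo ends.
Overlapping pairs: Priya & Sofia — 1 in total.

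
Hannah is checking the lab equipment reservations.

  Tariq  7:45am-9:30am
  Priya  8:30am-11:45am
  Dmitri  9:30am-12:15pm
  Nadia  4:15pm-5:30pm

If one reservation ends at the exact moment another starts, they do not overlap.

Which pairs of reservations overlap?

Sorted by start: Tariq, Priya, Dmitri, Nadia.
Priya starts before Tariq ends → Tariq and Priya overlap.
Dmitri starts exactly when Tariq ends (back-to-back, no overlap), so nothing later overlaps Tariq either.
Dmitri starts before Priya ends → Priya and Dmitri overlap.
Nadia starts after Priya ends.
Nadia starts after Dmitri ends.

Dmitri & Priya, Priya & Tariq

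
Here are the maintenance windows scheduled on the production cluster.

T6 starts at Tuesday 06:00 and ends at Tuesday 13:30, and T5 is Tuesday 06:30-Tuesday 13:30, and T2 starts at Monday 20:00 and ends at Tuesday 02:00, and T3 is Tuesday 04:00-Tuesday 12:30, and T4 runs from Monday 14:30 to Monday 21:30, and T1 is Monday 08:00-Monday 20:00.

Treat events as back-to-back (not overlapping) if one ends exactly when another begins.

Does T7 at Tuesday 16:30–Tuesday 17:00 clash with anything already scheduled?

No — it doesn't clash with anything

T1: ends Monday 20:00 at or before T7 starts Tuesday 16:30 → clear.
T4: ends Monday 21:30 at or before T7 starts Tuesday 16:30 → clear.
T2: ends Tuesday 02:00 at or before T7 starts Tuesday 16:30 → clear.
T3: ends Tuesday 12:30 at or before T7 starts Tuesday 16:30 → clear.
T6: ends Tuesday 13:30 at or before T7 starts Tuesday 16:30 → clear.
T5: ends Tuesday 13:30 at or before T7 starts Tuesday 16:30 → clear.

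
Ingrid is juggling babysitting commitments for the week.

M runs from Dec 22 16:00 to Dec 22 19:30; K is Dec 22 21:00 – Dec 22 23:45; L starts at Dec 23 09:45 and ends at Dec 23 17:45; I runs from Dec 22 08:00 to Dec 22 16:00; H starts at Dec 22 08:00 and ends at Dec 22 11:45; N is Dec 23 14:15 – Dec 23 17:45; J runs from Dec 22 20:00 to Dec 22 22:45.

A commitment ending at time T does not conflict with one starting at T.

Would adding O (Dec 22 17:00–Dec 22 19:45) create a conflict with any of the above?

Yes — it overlaps M

H: ends Dec 22 11:45 at or before O starts Dec 22 17:00 → clear.
I: ends Dec 22 16:00 at or before O starts Dec 22 17:00 → clear.
M: starts Dec 22 16:00 before O ends Dec 22 19:45, and ends Dec 22 19:30 after O starts Dec 22 17:00 → overlap.
J: starts Dec 22 20:00 at or after O ends Dec 22 19:45 → clear.
K: starts Dec 22 21:00 at or after O ends Dec 22 19:45 → clear.
L: starts Dec 23 09:45 at or after O ends Dec 22 19:45 → clear.
N: starts Dec 23 14:15 at or after O ends Dec 22 19:45 → clear.
O overlaps M.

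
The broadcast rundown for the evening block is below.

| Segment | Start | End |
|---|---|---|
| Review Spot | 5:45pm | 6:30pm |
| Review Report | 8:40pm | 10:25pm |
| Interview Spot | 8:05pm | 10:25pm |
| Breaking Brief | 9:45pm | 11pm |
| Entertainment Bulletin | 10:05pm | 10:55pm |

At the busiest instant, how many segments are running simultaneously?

4

Sweep the timeline, counting +1 at each start and −1 at each end (ends before starts at a tie):
5:45pm start Review Spot → 1
6:30pm end Review Spot → 0
8:05pm start Interview Spot → 1
8:40pm start Review Report → 2
9:45pm start Breaking Brief → 3
10:05pm start Entertainment Bulletin → 4
10:25pm end Interview Spot → 3
10:25pm end Review Report → 2
10:55pm end Entertainment Bulletin → 1
11pm end Breaking Brief → 0
Peak is 4, at 10:05pm (Breaking Brief, Entertainment Bulletin, Interview Spot, Review Report).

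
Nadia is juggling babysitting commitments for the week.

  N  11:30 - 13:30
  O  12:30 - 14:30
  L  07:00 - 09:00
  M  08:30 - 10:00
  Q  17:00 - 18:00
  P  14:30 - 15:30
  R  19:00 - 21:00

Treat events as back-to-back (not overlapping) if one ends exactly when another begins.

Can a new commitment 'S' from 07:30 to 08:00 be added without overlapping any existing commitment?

No — it overlaps L

L: starts 07:00 before S ends 08:00, and ends 09:00 after S starts 07:30 → overlap.
M: starts 08:30 at or after S ends 08:00 → clear.
N: starts 11:30 at or after S ends 08:00 → clear.
O: starts 12:30 at or after S ends 08:00 → clear.
P: starts 14:30 at or after S ends 08:00 → clear.
Q: starts 17:00 at or after S ends 08:00 → clear.
R: starts 19:00 at or after S ends 08:00 → clear.
S overlaps L.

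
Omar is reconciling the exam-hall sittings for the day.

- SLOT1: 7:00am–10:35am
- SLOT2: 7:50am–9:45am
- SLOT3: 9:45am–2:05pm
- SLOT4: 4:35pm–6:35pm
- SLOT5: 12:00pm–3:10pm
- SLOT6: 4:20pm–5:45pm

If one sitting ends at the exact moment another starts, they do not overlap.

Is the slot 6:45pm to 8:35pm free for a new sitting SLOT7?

SLOT1: ends 10:35am at or before SLOT7 starts 6:45pm → clear.
SLOT2: ends 9:45am at or before SLOT7 starts 6:45pm → clear.
SLOT3: ends 2:05pm at or before SLOT7 starts 6:45pm → clear.
SLOT5: ends 3:10pm at or before SLOT7 starts 6:45pm → clear.
SLOT6: ends 5:45pm at or before SLOT7 starts 6:45pm → clear.
SLOT4: ends 6:35pm at or before SLOT7 starts 6:45pm → clear.

Yes — the slot is free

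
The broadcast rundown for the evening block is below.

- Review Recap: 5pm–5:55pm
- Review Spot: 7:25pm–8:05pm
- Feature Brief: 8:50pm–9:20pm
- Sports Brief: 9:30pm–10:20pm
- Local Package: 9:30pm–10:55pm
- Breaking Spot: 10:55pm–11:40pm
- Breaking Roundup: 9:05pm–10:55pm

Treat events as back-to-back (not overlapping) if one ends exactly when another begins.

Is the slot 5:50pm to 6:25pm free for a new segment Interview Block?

Review Recap: starts 5pm before Interview Block ends 6:25pm, and ends 5:55pm after Interview Block starts 5:50pm → overlap.
Review Spot: starts 7:25pm at or after Interview Block ends 6:25pm → clear.
Feature Brief: starts 8:50pm at or after Interview Block ends 6:25pm → clear.
Breaking Roundup: starts 9:05pm at or after Interview Block ends 6:25pm → clear.
Sports Brief: starts 9:30pm at or after Interview Block ends 6:25pm → clear.
Local Package: starts 9:30pm at or after Interview Block ends 6:25pm → clear.
Breaking Spot: starts 10:55pm at or after Interview Block ends 6:25pm → clear.
Interview Block overlaps Review Recap.

No — it overlaps Review Recap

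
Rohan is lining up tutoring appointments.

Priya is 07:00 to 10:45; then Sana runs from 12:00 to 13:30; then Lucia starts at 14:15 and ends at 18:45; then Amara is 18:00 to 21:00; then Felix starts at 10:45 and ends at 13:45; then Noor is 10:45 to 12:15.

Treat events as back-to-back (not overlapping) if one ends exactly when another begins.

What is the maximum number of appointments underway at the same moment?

Sweep the timeline, counting +1 at each start and −1 at each end (ends before starts at a tie):
07:00 start Priya → 1
10:45 end Priya → 0
10:45 start Felix → 1
10:45 start Noor → 2
12:00 start Sana → 3
12:15 end Noor → 2
13:30 end Sana → 1
13:45 end Felix → 0
14:15 start Lucia → 1
18:00 start Amara → 2
18:45 end Lucia → 1
21:00 end Amara → 0
Peak is 3, at 12:00 (Felix, Noor, Sana).

3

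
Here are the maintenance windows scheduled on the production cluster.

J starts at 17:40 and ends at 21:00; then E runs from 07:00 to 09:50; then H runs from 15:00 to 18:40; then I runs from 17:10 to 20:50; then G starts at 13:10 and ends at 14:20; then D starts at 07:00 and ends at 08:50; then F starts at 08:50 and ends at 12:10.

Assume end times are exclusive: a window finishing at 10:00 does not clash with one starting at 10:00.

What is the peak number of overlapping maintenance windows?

Walk through starts and ends in time order (an end at T is processed before a start at T):
07:00 start D → 1
07:00 start E → 2
08:50 end D → 1
08:50 start F → 2
09:50 end E → 1
12:10 end F → 0
13:10 start G → 1
14:20 end G → 0
15:00 start H → 1
17:10 start I → 2
17:40 start J → 3
18:40 end H → 2
20:50 end I → 1
21:00 end J → 0
Peak is 3, at 17:40 (H, I, J).

3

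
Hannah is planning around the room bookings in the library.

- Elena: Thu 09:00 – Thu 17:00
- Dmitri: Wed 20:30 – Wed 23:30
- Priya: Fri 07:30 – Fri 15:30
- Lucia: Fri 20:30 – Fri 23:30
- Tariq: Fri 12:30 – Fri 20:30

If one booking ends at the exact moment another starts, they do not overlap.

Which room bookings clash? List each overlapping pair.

Priya & Tariq

Sorted by start: Dmitri, Elena, Priya, Tariq, Lucia.
Elena starts after Dmitri ends, so Dmitri has no further overlaps.
Priya starts after Elena ends, so Elena has no further overlaps.
Tariq starts before Priya ends → Priya and Tariq overlap.
Lucia starts after Priya ends.
Lucia starts exactly when Tariq ends (back-to-back, no overlap).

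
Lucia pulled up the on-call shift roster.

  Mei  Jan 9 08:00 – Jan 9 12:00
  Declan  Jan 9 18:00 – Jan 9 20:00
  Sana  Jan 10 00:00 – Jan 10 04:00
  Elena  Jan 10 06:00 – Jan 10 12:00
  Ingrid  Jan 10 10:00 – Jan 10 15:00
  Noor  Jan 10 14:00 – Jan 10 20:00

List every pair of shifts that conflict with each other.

Check each pair: they overlap iff neither finishes before the other starts.
Sorted by start: Mei, Declan, Sana, Elena, Ingrid, Noor.
Declan starts after Mei ends, so Mei has no further overlaps.
Sana starts after Declan ends, so Declan has no further overlaps.
Elena starts after Sana ends, so Sana has no further overlaps.
Ingrid starts before Elena ends → Elena and Ingrid overlap.
Noor starts after Elena ends.
Noor starts before Ingrid ends → Ingrid and Noor overlap.

Elena & Ingrid, Ingrid & Noor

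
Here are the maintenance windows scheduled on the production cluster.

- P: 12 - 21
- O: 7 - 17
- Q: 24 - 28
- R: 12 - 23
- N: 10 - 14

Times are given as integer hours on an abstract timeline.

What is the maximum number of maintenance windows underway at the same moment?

4

Sweep the timeline, counting +1 at each start and −1 at each end (ends before starts at a tie):
7 start O → 1
10 start N → 2
12 start P → 3
12 start R → 4
14 end N → 3
17 end O → 2
21 end P → 1
23 end R → 0
24 start Q → 1
28 end Q → 0
Peak is 4, at 12 (N, O, P, R).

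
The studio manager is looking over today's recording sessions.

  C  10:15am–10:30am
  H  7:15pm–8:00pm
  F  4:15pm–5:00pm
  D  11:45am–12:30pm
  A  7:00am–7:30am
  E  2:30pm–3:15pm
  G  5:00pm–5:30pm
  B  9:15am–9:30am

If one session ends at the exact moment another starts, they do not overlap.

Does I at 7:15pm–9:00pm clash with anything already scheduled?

Yes — it overlaps H

A: ends 7:30am at or before I starts 7:15pm → clear.
B: ends 9:30am at or before I starts 7:15pm → clear.
C: ends 10:30am at or before I starts 7:15pm → clear.
D: ends 12:30pm at or before I starts 7:15pm → clear.
E: ends 3:15pm at or before I starts 7:15pm → clear.
F: ends 5:00pm at or before I starts 7:15pm → clear.
G: ends 5:30pm at or before I starts 7:15pm → clear.
H: starts 7:15pm before I ends 9:00pm, and ends 8:00pm after I starts 7:15pm → overlap.
I overlaps H.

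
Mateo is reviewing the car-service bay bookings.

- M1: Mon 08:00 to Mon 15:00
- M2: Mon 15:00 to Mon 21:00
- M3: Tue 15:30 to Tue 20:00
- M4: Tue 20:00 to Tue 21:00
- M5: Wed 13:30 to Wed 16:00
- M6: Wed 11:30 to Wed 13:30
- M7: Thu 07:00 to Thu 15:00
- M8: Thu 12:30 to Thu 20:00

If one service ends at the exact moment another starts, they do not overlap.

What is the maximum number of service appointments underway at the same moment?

2

Sweep the timeline, counting +1 at each start and −1 at each end (ends before starts at a tie):
Mon 08:00 start M1 → 1
Mon 15:00 end M1 → 0
Mon 15:00 start M2 → 1
Mon 21:00 end M2 → 0
Tue 15:30 start M3 → 1
Tue 20:00 end M3 → 0
Tue 20:00 start M4 → 1
Tue 21:00 end M4 → 0
Wed 11:30 start M6 → 1
Wed 13:30 end M6 → 0
Wed 13:30 start M5 → 1
Wed 16:00 end M5 → 0
Thu 07:00 start M7 → 1
Thu 12:30 start M8 → 2
Thu 15:00 end M7 → 1
Thu 20:00 end M8 → 0
Peak is 2, at Thu 12:30 (M7, M8).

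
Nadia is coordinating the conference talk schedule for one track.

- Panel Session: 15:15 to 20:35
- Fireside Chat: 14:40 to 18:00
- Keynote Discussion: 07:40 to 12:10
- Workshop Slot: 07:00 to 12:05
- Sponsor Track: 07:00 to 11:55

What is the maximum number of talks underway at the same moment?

3

Walk through starts and ends in time order (an end at T is processed before a start at T):
07:00 start Sponsor Track → 1
07:00 start Workshop Slot → 2
07:40 start Keynote Discussion → 3
11:55 end Sponsor Track → 2
12:05 end Workshop Slot → 1
12:10 end Keynote Discussion → 0
14:40 start Fireside Chat → 1
15:15 start Panel Session → 2
18:00 end Fireside Chat → 1
20:35 end Panel Session → 0
Peak is 3, at 07:40 (Keynote Discussion, Sponsor Track, Workshop Slot).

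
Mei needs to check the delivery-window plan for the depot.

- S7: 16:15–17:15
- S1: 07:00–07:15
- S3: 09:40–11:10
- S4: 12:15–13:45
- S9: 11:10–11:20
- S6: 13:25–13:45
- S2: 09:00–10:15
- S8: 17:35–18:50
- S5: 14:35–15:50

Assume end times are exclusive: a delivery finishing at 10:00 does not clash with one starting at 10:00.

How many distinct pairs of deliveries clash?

Sorted by start: S1, S2, S3, S9, S4, S6, S5, S7, S8.
S2 starts after S1 ends — done with S1.
S3 starts before S2 ends → S2 and S3 overlap.
S9 starts after S2 ends — done with S2.
S9 starts exactly when S3 ends (back-to-back, no overlap) — done with S3.
S4 starts after S9 ends — done with S9.
S6 starts before S4 ends → S4 and S6 overlap.
S5 starts after S4 ends — done with S4.
S5 starts after S6 ends — done with S6.
S7 starts after S5 ends — done with S5.
S8 starts after S7 ends.
Overlapping pairs: S2 & S3, S4 & S6 — 2 in total.

2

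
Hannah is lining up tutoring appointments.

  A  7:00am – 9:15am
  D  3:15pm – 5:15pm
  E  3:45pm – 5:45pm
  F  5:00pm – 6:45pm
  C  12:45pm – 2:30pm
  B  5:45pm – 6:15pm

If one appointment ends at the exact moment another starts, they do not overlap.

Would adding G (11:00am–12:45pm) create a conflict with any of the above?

No — it doesn't clash with anything

A: ends 9:15am at or before G starts 11:00am → clear.
C: starts 12:45pm at or after G ends 12:45pm → clear.
D: starts 3:15pm at or after G ends 12:45pm → clear.
E: starts 3:45pm at or after G ends 12:45pm → clear.
F: starts 5:00pm at or after G ends 12:45pm → clear.
B: starts 5:45pm at or after G ends 12:45pm → clear.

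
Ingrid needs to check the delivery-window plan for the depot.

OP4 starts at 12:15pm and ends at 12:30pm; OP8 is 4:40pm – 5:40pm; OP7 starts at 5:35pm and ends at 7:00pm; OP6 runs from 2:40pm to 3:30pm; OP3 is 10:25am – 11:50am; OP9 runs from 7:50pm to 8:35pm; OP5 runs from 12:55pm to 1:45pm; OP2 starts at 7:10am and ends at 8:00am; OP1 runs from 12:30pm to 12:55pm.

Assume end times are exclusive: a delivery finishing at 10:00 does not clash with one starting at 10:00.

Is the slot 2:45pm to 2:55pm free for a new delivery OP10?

No — it overlaps OP6

OP2: ends 8:00am at or before OP10 starts 2:45pm → clear.
OP3: ends 11:50am at or before OP10 starts 2:45pm → clear.
OP4: ends 12:30pm at or before OP10 starts 2:45pm → clear.
OP1: ends 12:55pm at or before OP10 starts 2:45pm → clear.
OP5: ends 1:45pm at or before OP10 starts 2:45pm → clear.
OP6: starts 2:40pm before OP10 ends 2:55pm, and ends 3:30pm after OP10 starts 2:45pm → overlap.
OP8: starts 4:40pm at or after OP10 ends 2:55pm → clear.
OP7: starts 5:35pm at or after OP10 ends 2:55pm → clear.
OP9: starts 7:50pm at or after OP10 ends 2:55pm → clear.
OP10 overlaps OP6.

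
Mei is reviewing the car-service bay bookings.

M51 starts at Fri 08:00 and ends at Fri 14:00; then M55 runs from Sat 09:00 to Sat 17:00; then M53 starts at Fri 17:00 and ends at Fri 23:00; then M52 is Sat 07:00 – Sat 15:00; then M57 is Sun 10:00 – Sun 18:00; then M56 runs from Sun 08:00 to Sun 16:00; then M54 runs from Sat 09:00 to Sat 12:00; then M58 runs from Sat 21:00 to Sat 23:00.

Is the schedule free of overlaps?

Sorted by start: M51, M53, M52, M54, M55, M58, M56, M57.
M53 starts after M51 ends, so M51 has no further overlaps.
M52 starts after M53 ends, so M53 has no further overlaps.
M54 starts before M52 ends → M52 and M54 overlap.
That's a conflict, so the schedule is not conflict-free.

No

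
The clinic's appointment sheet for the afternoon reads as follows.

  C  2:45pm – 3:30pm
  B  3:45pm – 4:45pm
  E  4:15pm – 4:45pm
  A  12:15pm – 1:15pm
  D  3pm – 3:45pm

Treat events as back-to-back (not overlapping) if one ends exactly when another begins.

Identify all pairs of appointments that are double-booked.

Two intervals overlap when each starts before the other ends.
Sorted by start: A, C, D, B, E.
C starts after A ends, so nothing later overlaps A either.
D starts before C ends → C and D overlap.
B starts after C ends, so nothing later overlaps C either.
B starts exactly when D ends (back-to-back, no overlap), so nothing later overlaps D either.
E starts before B ends → B and E overlap.

B & E, C & D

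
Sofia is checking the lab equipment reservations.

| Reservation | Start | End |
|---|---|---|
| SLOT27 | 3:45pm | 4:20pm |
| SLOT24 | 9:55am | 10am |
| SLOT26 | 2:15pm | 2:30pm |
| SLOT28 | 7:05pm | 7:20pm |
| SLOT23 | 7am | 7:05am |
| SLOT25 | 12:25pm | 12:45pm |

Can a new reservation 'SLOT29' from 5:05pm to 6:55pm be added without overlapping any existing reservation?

Yes — the slot is free

SLOT23: ends 7:05am at or before SLOT29 starts 5:05pm → clear.
SLOT24: ends 10am at or before SLOT29 starts 5:05pm → clear.
SLOT25: ends 12:45pm at or before SLOT29 starts 5:05pm → clear.
SLOT26: ends 2:30pm at or before SLOT29 starts 5:05pm → clear.
SLOT27: ends 4:20pm at or before SLOT29 starts 5:05pm → clear.
SLOT28: starts 7:05pm at or after SLOT29 ends 6:55pm → clear.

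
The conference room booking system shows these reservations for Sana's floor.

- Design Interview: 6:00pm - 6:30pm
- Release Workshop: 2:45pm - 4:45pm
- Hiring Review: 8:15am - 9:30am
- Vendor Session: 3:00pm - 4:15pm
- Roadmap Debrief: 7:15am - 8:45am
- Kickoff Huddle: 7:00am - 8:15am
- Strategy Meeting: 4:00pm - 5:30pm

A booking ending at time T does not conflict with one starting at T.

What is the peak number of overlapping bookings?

Sweep the timeline, counting +1 at each start and −1 at each end (ends before starts at a tie):
7:00am start Kickoff Huddle → 1
7:15am start Roadmap Debrief → 2
8:15am end Kickoff Huddle → 1
8:15am start Hiring Review → 2
8:45am end Roadmap Debrief → 1
9:30am end Hiring Review → 0
2:45pm start Release Workshop → 1
3:00pm start Vendor Session → 2
4:00pm start Strategy Meeting → 3
4:15pm end Vendor Session → 2
4:45pm end Release Workshop → 1
5:30pm end Strategy Meeting → 0
6:00pm start Design Interview → 1
6:30pm end Design Interview → 0
Peak is 3, at 4:00pm (Release Workshop, Strategy Meeting, Vendor Session).

3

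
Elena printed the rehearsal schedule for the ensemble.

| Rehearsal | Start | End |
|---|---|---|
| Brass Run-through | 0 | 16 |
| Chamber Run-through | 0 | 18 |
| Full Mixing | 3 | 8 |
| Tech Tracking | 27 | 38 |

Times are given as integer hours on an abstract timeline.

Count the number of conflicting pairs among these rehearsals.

3

Check each pair: they overlap iff neither finishes before the other starts.
Sorted by start: Brass Run-through, Chamber Run-through, Full Mixing, Tech Tracking.
Chamber Run-through starts before Brass Run-through ends → Brass Run-through and Chamber Run-through overlap.
Full Mixing starts before Brass Run-through ends → Brass Run-through and Full Mixing overlap.
Tech Tracking starts after Brass Run-through ends.
Full Mixing starts before Chamber Run-through ends → Chamber Run-through and Full Mixing overlap.
Tech Tracking starts after Chamber Run-through ends.
Tech Tracking starts after Full Mixing ends.
Overlapping pairs: Brass Run-through & Chamber Run-through, Brass Run-through & Full Mixing, Chamber Run-through & Full Mixing — 3 in total.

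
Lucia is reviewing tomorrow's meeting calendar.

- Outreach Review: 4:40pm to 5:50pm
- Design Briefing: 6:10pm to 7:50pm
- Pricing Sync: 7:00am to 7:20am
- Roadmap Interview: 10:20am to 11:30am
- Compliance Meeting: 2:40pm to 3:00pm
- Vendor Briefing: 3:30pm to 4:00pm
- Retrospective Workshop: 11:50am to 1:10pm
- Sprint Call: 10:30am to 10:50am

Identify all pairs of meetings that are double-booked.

Roadmap Interview & Sprint Call

Check each pair: they overlap iff neither finishes before the other starts.
Sorted by start: Pricing Sync, Roadmap Interview, Sprint Call, Retrospective Workshop, Compliance Meeting, Vendor Briefing, Outreach Review, Design Briefing.
Roadmap Interview starts after Pricing Sync ends, so Pricing Sync has no further overlaps.
Sprint Call starts before Roadmap Interview ends → Roadmap Interview and Sprint Call overlap.
Retrospective Workshop starts after Roadmap Interview ends, so Roadmap Interview has no further overlaps.
Retrospective Workshop starts after Sprint Call ends, so Sprint Call has no further overlaps.
Compliance Meeting starts after Retrospective Workshop ends, so Retrospective Workshop has no further overlaps.
Vendor Briefing starts after Compliance Meeting ends, so Compliance Meeting has no further overlaps.
Outreach Review starts after Vendor Briefing ends, so Vendor Briefing has no further overlaps.
Design Briefing starts after Outreach Review ends.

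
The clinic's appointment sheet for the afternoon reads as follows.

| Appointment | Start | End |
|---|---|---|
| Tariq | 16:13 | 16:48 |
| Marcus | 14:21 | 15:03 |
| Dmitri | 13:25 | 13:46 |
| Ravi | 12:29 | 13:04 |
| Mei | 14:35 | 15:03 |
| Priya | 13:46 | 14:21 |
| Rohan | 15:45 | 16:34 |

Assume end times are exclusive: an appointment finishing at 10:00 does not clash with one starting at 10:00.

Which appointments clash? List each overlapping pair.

Marcus & Mei, Rohan & Tariq

Check each pair: they overlap iff neither finishes before the other starts.
Sorted by start: Ravi, Dmitri, Priya, Marcus, Mei, Rohan, Tariq.
Dmitri starts after Ravi ends, so Ravi has no further overlaps.
Priya starts exactly when Dmitri ends (back-to-back, no overlap), so Dmitri has no further overlaps.
Marcus starts exactly when Priya ends (back-to-back, no overlap), so Priya has no further overlaps.
Mei starts before Marcus ends → Marcus and Mei overlap.
Rohan starts after Marcus ends, so Marcus has no further overlaps.
Rohan starts after Mei ends, so Mei has no further overlaps.
Tariq starts before Rohan ends → Rohan and Tariq overlap.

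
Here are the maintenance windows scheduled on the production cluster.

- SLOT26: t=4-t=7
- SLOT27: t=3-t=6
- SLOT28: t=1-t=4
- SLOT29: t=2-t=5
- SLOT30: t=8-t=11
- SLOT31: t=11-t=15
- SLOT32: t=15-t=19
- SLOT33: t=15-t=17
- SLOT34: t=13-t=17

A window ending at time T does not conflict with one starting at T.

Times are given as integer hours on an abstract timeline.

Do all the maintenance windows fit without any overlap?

Sorted by start: SLOT28, SLOT29, SLOT27, SLOT26, SLOT30, SLOT31, SLOT34, SLOT32, SLOT33.
SLOT29 starts before SLOT28 ends → SLOT28 and SLOT29 overlap.
That's a conflict, so the schedule is not conflict-free.

No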